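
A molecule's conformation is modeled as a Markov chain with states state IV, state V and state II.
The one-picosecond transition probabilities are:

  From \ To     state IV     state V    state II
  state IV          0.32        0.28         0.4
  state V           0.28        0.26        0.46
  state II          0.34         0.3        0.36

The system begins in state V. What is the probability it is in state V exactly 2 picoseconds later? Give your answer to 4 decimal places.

Sum over the intermediate state after 1 picosecond:
P = P(state V→state IV)·P(state IV→state V) + P(state V→state V)·P(state V→state V) + P(state V→state II)·P(state II→state V)
  = 0.28×0.28 + 0.26×0.26 + 0.46×0.3
  = 0.0784 + 0.0676 + 0.1380 = 0.2840

0.2840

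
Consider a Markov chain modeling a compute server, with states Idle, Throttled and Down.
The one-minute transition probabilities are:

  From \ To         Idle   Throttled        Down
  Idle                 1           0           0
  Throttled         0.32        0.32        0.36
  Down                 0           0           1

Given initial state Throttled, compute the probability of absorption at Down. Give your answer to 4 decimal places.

Let h(s) be the probability of absorption at Down starting from transient state s. Then h(Down) = 1 and h(Idle) = 0. By first-step analysis:
h(Throttled) = 0.32·0 + 0.32·h(Throttled) + 0.36·1
Solving: h(Throttled) = 0.5294.
Starting from Throttled, the probability is 0.5294.

0.5294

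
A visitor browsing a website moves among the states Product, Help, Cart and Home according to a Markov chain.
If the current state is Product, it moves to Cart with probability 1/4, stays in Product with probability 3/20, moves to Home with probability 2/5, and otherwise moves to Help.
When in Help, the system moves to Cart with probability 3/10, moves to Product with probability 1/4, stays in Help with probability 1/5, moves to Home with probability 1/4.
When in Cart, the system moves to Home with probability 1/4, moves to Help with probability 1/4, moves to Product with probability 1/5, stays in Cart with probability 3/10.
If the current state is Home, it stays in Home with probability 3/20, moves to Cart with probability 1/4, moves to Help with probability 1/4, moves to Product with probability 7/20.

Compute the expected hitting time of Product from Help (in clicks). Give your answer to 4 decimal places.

Let t(s) be the expected number of clicks to first reach Product from state s, with t(Product) = 0. Conditioning on the first click:
t(Help) = 1 + 0.2·t(Help) + 0.3·t(Cart) + 0.25·t(Home)
t(Cart) = 1 + 0.25·t(Help) + 0.3·t(Cart) + 0.25·t(Home)
t(Home) = 1 + 0.25·t(Help) + 0.25·t(Cart) + 0.15·t(Home)
Solving: t(Help) = 3.8715, t(Cart) = 4.0651, t(Home) = 3.5108.
Expected clicks from Help to Product: 3.8715.

3.8715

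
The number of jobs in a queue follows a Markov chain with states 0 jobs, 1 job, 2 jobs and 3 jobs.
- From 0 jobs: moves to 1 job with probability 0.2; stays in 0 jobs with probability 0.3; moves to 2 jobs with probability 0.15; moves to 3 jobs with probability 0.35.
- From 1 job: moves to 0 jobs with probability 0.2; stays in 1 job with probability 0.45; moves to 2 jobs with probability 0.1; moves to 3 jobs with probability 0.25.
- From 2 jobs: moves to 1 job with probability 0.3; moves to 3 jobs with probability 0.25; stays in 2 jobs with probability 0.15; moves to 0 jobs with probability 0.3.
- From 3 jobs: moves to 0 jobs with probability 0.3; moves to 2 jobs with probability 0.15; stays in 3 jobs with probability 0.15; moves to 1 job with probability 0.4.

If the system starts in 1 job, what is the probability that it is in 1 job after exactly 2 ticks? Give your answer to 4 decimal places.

Propagate the distribution vector 2 ticks from 1 job.
After 0 ticks: (0.0000, 1.0000, 0.0000, 0.0000)
After 1 tick: (0.2000, 0.4500, 0.1000, 0.2500)
After 2 ticks: (0.2550, 0.3725, 0.1275, 0.2450)
P(in 1 job after 2 ticks) = 0.3725

0.3725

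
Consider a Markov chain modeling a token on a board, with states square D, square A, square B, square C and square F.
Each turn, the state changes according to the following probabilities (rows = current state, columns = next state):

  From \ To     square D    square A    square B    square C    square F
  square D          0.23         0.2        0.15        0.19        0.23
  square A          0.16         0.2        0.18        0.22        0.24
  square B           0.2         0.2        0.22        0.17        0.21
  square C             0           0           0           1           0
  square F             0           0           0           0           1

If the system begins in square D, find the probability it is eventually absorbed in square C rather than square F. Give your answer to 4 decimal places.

Let h(s) be the probability of absorption at square C starting from transient state s. Then h(square C) = 1 and h(square F) = 0. By first-step analysis:
h(square D) = 0.23·h(square D) + 0.2·h(square A) + 0.15·h(square B) + 0.19·1 + 0.23·0
h(square A) = 0.16·h(square D) + 0.2·h(square A) + 0.18·h(square B) + 0.22·1 + 0.24·0
h(square B) = 0.2·h(square D) + 0.2·h(square A) + 0.22·h(square B) + 0.17·1 + 0.21·0
Solving: h(square D) = 0.4573, h(square A) = 0.4689, h(square B) = 0.4554.
Starting from square D, the probability is 0.4573.

0.4573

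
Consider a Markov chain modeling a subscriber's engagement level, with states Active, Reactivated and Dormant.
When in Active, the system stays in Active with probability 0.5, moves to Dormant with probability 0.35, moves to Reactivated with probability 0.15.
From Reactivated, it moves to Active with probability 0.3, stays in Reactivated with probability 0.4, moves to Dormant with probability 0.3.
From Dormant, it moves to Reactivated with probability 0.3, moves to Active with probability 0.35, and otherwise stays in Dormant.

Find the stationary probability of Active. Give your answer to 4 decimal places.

Let the stationary distribution be π with π = πP and π_1 + π_2 + π_3 = 1.
π_1 = 0.5·π_1 + 0.3·π_2 + 0.35·π_3
π_2 = 0.15·π_1 + 0.4·π_2 + 0.3·π_3
Solving with the normalization constraint gives π = (0.3960, 0.2673, 0.3366).
So the stationary probability of Active is 0.3960.

0.3960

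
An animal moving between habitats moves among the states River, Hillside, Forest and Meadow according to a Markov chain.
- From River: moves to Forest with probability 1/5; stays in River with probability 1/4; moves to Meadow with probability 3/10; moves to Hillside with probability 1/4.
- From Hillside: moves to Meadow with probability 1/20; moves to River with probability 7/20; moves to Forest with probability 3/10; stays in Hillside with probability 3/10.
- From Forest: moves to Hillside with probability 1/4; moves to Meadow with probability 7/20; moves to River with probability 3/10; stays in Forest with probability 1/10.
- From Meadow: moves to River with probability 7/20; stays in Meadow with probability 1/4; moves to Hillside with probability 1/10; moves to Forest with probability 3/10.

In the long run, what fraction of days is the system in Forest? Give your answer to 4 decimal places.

0.2243

Let the stationary distribution be π with π = πP and π_1 + π_2 + π_3 + π_4 = 1.
π_1 = 0.25·π_1 + 0.35·π_2 + 0.3·π_3 + 0.35·π_4
π_2 = 0.25·π_1 + 0.3·π_2 + 0.25·π_3 + 0.1·π_4
π_3 = 0.2·π_1 + 0.3·π_2 + 0.1·π_3 + 0.3·π_4
Solving with the normalization constraint gives π = (0.3080, 0.2248, 0.2243, 0.2429).
So the stationary probability of Forest is 0.2243.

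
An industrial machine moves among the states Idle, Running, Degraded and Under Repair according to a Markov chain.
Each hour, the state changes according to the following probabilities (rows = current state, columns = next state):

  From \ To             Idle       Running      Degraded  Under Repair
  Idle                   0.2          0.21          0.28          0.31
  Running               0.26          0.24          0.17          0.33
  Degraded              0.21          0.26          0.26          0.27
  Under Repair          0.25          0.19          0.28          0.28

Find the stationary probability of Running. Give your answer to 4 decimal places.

0.2233

Let the stationary distribution be π with π = πP and π_1 + π_2 + π_3 + π_4 = 1.
π_1 = 0.2·π_1 + 0.26·π_2 + 0.21·π_3 + 0.25·π_4
π_2 = 0.21·π_1 + 0.24·π_2 + 0.26·π_3 + 0.19·π_4
π_3 = 0.28·π_1 + 0.17·π_2 + 0.26·π_3 + 0.28·π_4
Solving with the normalization constraint gives π = (0.2307, 0.2233, 0.2504, 0.2956).
So the stationary probability of Running is 0.2233.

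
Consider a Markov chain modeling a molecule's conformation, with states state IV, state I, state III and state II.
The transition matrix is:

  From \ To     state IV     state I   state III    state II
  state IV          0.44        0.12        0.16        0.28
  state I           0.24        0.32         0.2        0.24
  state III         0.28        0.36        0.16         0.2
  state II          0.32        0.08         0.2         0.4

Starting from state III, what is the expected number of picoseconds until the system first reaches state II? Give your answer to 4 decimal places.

Let t(s) be the expected number of picoseconds to first reach state II from state s, with t(state II) = 0. Conditioning on the first picosecond:
t(state IV) = 1 + 0.44·t(state IV) + 0.12·t(state I) + 0.16·t(state III)
t(state I) = 1 + 0.24·t(state IV) + 0.32·t(state I) + 0.2·t(state III)
t(state III) = 1 + 0.28·t(state IV) + 0.36·t(state I) + 0.16·t(state III)
Solving: t(state IV) = 3.8678, t(state I) = 4.0792, t(state III) = 4.2280.
Expected picoseconds from state III to state II: 4.2280.

4.2280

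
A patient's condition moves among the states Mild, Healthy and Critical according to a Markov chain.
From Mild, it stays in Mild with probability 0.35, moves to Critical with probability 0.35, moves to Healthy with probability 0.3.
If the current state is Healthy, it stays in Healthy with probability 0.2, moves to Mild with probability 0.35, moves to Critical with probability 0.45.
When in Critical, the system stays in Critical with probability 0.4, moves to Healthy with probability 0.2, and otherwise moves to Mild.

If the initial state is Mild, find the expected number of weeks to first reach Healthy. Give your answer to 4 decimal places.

3.8000

Let t(s) be the expected number of weeks to first reach Healthy from state s, with t(Healthy) = 0. Conditioning on the first week:
t(Mild) = 1 + 0.35·t(Mild) + 0.35·t(Critical)
t(Critical) = 1 + 0.4·t(Mild) + 0.4·t(Critical)
Solving: t(Mild) = 3.8000, t(Critical) = 4.2000.
Expected weeks from Mild to Healthy: 3.8000.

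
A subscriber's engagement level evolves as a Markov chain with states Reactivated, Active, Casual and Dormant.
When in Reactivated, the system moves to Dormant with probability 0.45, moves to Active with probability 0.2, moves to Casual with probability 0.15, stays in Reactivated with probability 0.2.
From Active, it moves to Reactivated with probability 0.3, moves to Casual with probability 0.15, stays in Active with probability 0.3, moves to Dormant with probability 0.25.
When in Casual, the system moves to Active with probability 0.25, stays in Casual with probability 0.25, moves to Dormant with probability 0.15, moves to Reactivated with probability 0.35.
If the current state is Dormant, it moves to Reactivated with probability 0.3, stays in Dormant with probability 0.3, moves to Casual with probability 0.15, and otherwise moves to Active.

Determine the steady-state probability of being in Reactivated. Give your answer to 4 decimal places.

Let the stationary distribution be π with π = πP and π_1 + π_2 + π_3 + π_4 = 1.
π_1 = 0.2·π_1 + 0.3·π_2 + 0.35·π_3 + 0.3·π_4
π_2 = 0.2·π_1 + 0.3·π_2 + 0.25·π_3 + 0.25·π_4
π_3 = 0.15·π_1 + 0.15·π_2 + 0.25·π_3 + 0.15·π_4
Solving with the normalization constraint gives π = (0.2803, 0.2484, 0.1667, 0.3046).
So the stationary probability of Reactivated is 0.2803.

0.2803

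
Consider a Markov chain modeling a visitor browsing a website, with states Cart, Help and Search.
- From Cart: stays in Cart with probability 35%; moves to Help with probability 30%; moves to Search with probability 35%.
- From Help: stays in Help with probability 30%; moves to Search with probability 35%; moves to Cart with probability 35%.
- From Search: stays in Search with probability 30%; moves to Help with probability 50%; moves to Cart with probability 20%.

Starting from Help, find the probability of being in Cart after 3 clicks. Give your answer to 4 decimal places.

Propagate the distribution vector 3 clicks from Help.
After 0 clicks: (0.0000, 1.0000, 0.0000)
After 1 click: (0.3500, 0.3000, 0.3500)
After 2 clicks: (0.2975, 0.3700, 0.3325)
After 3 clicks: (0.3001, 0.3665, 0.3334)
P(in Cart after 3 clicks) = 0.3001

0.3001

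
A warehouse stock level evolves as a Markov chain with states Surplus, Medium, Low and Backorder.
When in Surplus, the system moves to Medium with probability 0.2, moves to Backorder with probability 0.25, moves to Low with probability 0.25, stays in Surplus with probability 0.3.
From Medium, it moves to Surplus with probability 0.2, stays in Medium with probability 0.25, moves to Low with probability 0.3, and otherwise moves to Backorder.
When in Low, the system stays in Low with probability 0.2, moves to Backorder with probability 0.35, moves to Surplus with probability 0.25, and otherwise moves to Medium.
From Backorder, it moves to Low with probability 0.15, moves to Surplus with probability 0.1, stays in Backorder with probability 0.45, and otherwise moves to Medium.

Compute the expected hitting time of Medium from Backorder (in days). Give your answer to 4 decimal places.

3.7484

Let t(s) be the expected number of days to first reach Medium from state s, with t(Medium) = 0. Conditioning on the first day:
t(Surplus) = 1 + 0.3·t(Surplus) + 0.25·t(Low) + 0.25·t(Backorder)
t(Low) = 1 + 0.25·t(Surplus) + 0.2·t(Low) + 0.35·t(Backorder)
t(Backorder) = 1 + 0.1·t(Surplus) + 0.15·t(Low) + 0.45·t(Backorder)
Solving: t(Surplus) = 4.2767, t(Low) = 4.2264, t(Backorder) = 3.7484.
Expected days from Backorder to Medium: 3.7484.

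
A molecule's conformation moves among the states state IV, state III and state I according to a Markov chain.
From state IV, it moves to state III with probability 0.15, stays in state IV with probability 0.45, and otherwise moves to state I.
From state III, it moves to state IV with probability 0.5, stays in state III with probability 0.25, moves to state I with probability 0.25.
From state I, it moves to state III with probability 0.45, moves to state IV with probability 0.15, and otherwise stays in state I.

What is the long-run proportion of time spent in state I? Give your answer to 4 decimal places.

0.3571

Let the stationary distribution be π with π = πP and π_1 + π_2 + π_3 = 1.
π_1 = 0.45·π_1 + 0.5·π_2 + 0.15·π_3
π_2 = 0.15·π_1 + 0.25·π_2 + 0.45·π_3
Solving with the normalization constraint gives π = (0.3571, 0.2857, 0.3571).
So the stationary probability of state I is 0.3571.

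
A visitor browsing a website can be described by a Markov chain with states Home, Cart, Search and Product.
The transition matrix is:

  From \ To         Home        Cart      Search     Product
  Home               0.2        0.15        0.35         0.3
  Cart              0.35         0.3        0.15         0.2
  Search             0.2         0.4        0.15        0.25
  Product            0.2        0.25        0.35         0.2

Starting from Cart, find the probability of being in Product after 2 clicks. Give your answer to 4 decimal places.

Propagate the distribution vector 2 clicks from Cart.
After 0 clicks: (0.0000, 1.0000, 0.0000, 0.0000)
After 1 click: (0.3500, 0.3000, 0.1500, 0.2000)
After 2 clicks: (0.2450, 0.2525, 0.2600, 0.2425)
P(in Product after 2 clicks) = 0.2425

0.2425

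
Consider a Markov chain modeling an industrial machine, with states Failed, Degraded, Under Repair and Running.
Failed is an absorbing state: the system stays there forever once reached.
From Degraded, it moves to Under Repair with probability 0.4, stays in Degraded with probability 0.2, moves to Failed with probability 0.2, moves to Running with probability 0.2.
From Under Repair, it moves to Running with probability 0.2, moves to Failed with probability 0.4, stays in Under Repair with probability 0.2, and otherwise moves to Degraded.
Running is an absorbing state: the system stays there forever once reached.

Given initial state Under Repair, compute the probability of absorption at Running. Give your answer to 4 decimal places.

Let h(s) be the probability of absorption at Running starting from transient state s. Then h(Running) = 1 and h(Failed) = 0. By first-step analysis:
h(Degraded) = 0.2·0 + 0.2·h(Degraded) + 0.4·h(Under Repair) + 0.2·1
h(Under Repair) = 0.4·0 + 0.2·h(Degraded) + 0.2·h(Under Repair) + 0.2·1
Solving: h(Degraded) = 0.4286, h(Under Repair) = 0.3571.
Starting from Under Repair, the probability is 0.3571.

0.3571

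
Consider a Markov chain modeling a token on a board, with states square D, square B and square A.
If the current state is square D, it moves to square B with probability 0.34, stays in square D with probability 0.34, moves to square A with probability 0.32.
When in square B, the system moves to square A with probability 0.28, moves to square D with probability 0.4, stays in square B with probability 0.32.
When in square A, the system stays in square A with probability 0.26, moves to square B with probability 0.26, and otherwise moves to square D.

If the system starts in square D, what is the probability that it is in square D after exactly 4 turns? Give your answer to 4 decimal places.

Propagate the distribution vector 4 turns from square D.
After 0 turns: (1.0000, 0.0000, 0.0000)
After 1 turn: (0.3400, 0.3400, 0.3200)
After 2 turns: (0.4052, 0.3076, 0.2872)
After 3 turns: (0.3987, 0.3109, 0.2905)
After 4 turns: (0.3993, 0.3105, 0.2901)
P(in square D after 4 turns) = 0.3993

0.3993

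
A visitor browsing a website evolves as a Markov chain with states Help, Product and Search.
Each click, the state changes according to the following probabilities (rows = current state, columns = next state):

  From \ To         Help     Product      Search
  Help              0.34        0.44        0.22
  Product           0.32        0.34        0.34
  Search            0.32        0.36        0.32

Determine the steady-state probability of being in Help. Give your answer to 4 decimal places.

Let the stationary distribution be π with π = πP and π_1 + π_2 + π_3 = 1.
π_1 = 0.34·π_1 + 0.32·π_2 + 0.32·π_3
π_2 = 0.44·π_1 + 0.34·π_2 + 0.36·π_3
Solving with the normalization constraint gives π = (0.3265, 0.3786, 0.2949).
So the stationary probability of Help is 0.3265.

0.3265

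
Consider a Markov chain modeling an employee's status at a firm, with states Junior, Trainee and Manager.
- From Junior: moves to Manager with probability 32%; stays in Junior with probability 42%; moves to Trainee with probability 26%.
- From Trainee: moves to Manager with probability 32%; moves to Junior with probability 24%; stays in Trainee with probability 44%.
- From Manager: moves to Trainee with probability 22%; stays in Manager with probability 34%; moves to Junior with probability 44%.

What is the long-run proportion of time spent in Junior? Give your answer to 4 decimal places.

0.3723

Let the stationary distribution be π with π = πP and π_1 + π_2 + π_3 = 1.
π_1 = 0.42·π_1 + 0.24·π_2 + 0.44·π_3
π_2 = 0.26·π_1 + 0.44·π_2 + 0.22·π_3
Solving with the normalization constraint gives π = (0.3723, 0.3011, 0.3265).
So the stationary probability of Junior is 0.3723.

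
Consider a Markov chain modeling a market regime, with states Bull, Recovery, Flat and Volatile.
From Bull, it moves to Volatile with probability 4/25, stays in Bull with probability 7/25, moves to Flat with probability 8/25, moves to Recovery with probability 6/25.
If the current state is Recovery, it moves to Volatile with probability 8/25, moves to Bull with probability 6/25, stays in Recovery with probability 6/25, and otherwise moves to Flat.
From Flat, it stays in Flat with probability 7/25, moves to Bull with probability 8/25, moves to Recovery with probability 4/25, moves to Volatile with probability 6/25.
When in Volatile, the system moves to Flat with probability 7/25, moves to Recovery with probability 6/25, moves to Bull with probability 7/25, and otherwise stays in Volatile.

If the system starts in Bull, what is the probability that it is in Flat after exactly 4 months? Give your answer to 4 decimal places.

0.2738

Propagate the distribution vector 4 months from Bull.
After 0 months: (1.0000, 0.0000, 0.0000, 0.0000)
After 1 month: (0.2800, 0.2400, 0.3200, 0.1600)
After 2 months: (0.2832, 0.2144, 0.2720, 0.2304)
After 3 months: (0.2823, 0.2182, 0.2742, 0.2253)
After 4 months: (0.2822, 0.2181, 0.2738, 0.2259)
P(in Flat after 4 months) = 0.2738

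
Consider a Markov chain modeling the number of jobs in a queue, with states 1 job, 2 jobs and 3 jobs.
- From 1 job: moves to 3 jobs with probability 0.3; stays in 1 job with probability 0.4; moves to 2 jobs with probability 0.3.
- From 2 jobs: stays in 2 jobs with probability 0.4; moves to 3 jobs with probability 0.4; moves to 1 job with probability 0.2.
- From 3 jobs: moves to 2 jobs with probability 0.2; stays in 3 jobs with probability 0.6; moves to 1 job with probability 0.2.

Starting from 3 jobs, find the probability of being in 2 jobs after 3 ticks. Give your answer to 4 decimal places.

Propagate the distribution vector 3 ticks from 3 jobs.
After 0 ticks: (0.0000, 0.0000, 1.0000)
After 1 tick: (0.2000, 0.2000, 0.6000)
After 2 ticks: (0.2400, 0.2600, 0.5000)
After 3 ticks: (0.2480, 0.2760, 0.4760)
P(in 2 jobs after 3 ticks) = 0.2760

0.2760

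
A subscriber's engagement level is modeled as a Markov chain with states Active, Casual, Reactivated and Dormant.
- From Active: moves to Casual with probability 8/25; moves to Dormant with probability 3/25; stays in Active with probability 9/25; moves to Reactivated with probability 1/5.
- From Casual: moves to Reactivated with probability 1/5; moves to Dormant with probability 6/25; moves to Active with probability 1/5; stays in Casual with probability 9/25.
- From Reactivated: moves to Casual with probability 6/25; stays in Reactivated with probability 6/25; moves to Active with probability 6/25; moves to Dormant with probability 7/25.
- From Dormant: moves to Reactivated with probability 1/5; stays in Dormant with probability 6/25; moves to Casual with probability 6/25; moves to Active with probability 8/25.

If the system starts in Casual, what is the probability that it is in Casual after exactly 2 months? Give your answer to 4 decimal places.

0.2992

Propagate the distribution vector 2 months from Casual.
After 0 months: (0.0000, 1.0000, 0.0000, 0.0000)
After 1 month: (0.2000, 0.3600, 0.2000, 0.2400)
After 2 months: (0.2688, 0.2992, 0.2080, 0.2240)
P(in Casual after 2 months) = 0.2992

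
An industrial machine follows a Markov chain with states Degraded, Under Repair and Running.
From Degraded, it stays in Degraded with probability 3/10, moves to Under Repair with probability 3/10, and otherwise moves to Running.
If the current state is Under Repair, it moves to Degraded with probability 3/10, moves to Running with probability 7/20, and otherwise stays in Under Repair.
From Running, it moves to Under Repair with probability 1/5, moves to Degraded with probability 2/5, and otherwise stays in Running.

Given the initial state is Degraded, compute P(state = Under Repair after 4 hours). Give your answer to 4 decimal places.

0.2751

Propagate the distribution vector 4 hours from Degraded.
After 0 hours: (1.0000, 0.0000, 0.0000)
After 1 hour: (0.3000, 0.3000, 0.4000)
After 2 hours: (0.3400, 0.2750, 0.3850)
After 3 hours: (0.3385, 0.2753, 0.3863)
After 4 hours: (0.3386, 0.2751, 0.3862)
P(in Under Repair after 4 hours) = 0.2751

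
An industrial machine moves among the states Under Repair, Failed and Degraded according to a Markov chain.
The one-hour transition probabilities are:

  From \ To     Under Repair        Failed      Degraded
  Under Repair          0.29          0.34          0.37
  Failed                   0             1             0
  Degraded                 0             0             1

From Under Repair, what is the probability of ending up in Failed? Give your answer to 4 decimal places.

Let h(s) be the probability of absorption at Failed starting from transient state s. Then h(Failed) = 1 and h(Degraded) = 0. By first-step analysis:
h(Under Repair) = 0.29·h(Under Repair) + 0.34·1 + 0.37·0
Solving: h(Under Repair) = 0.4789.
Starting from Under Repair, the probability is 0.4789.

0.4789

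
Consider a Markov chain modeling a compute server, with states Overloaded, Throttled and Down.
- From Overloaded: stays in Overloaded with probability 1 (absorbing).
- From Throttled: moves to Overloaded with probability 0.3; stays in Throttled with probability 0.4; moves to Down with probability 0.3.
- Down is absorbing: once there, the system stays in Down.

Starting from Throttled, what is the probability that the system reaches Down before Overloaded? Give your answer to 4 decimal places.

0.5000

Let h(s) be the probability of absorption at Down starting from transient state s. Then h(Down) = 1 and h(Overloaded) = 0. By first-step analysis:
h(Throttled) = 0.3·0 + 0.4·h(Throttled) + 0.3·1
Solving: h(Throttled) = 0.5000.
Starting from Throttled, the probability is 0.5000.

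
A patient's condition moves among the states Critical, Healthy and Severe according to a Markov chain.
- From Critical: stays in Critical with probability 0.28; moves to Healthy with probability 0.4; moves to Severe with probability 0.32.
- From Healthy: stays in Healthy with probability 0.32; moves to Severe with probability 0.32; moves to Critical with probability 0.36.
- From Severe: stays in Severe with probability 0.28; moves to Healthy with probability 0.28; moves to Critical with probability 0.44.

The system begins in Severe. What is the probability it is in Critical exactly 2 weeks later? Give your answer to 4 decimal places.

Sum over the intermediate state after 1 week:
P = P(Severe→Critical)·P(Critical→Critical) + P(Severe→Healthy)·P(Healthy→Critical) + P(Severe→Severe)·P(Severe→Critical)
  = 0.44×0.28 + 0.28×0.36 + 0.28×0.44
  = 0.1232 + 0.1008 + 0.1232 = 0.3472

0.3472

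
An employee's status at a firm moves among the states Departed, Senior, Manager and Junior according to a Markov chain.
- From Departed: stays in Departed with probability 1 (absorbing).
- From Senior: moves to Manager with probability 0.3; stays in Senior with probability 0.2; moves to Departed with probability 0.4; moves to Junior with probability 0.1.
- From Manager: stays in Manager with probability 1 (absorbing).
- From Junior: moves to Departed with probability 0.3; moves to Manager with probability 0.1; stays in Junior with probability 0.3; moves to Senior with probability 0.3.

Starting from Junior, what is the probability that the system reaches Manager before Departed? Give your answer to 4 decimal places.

0.3208

Let h(s) be the probability of absorption at Manager starting from transient state s. Then h(Manager) = 1 and h(Departed) = 0. By first-step analysis:
h(Senior) = 0.4·0 + 0.2·h(Senior) + 0.3·1 + 0.1·h(Junior)
h(Junior) = 0.3·0 + 0.3·h(Senior) + 0.1·1 + 0.3·h(Junior)
Solving: h(Senior) = 0.4151, h(Junior) = 0.3208.
Starting from Junior, the probability is 0.3208.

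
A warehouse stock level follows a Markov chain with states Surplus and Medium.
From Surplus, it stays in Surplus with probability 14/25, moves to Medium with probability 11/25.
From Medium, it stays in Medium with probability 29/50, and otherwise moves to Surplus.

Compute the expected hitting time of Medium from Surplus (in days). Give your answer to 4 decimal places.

2.2727

Let t(s) be the expected number of days to first reach Medium from state s, with t(Medium) = 0. Conditioning on the first day:
t(Surplus) = 1 + 0.56·t(Surplus)
Solving: t(Surplus) = 2.2727.
Expected days from Surplus to Medium: 2.2727.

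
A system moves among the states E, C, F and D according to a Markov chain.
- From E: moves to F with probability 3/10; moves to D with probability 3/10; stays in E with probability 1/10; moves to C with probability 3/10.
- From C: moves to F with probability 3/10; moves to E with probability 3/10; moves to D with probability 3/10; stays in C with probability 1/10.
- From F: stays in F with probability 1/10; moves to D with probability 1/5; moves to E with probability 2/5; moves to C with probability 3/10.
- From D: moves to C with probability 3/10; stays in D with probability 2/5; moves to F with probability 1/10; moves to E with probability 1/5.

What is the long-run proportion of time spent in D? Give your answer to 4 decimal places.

Let the stationary distribution be π with π = πP and π_1 + π_2 + π_3 + π_4 = 1.
π_1 = 0.1·π_1 + 0.3·π_2 + 0.4·π_3 + 0.2·π_4
π_2 = 0.3·π_1 + 0.1·π_2 + 0.3·π_3 + 0.3·π_4
π_3 = 0.3·π_1 + 0.3·π_2 + 0.1·π_3 + 0.1·π_4
Solving with the normalization constraint gives π = (0.2406, 0.2500, 0.1981, 0.3113).
So the stationary probability of D is 0.3113.

0.3113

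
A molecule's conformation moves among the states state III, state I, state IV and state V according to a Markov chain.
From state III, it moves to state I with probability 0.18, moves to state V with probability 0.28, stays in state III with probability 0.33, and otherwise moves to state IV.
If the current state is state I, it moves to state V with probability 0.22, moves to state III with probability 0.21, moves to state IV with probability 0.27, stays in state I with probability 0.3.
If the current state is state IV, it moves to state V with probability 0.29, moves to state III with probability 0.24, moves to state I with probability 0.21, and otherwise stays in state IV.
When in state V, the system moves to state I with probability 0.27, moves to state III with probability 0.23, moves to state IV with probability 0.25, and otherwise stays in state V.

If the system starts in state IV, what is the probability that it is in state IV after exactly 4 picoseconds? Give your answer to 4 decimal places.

0.2471

Propagate the distribution vector 4 picoseconds from state IV.
After 0 picoseconds: (0.0000, 0.0000, 1.0000, 0.0000)
After 1 picosecond: (0.2400, 0.2100, 0.2600, 0.2900)
After 2 picoseconds: (0.2524, 0.2391, 0.2472, 0.2613)
After 3 picoseconds: (0.2529, 0.2396, 0.2472, 0.2603)
After 4 picoseconds: (0.2530, 0.2396, 0.2471, 0.2603)
P(in state IV after 4 picoseconds) = 0.2471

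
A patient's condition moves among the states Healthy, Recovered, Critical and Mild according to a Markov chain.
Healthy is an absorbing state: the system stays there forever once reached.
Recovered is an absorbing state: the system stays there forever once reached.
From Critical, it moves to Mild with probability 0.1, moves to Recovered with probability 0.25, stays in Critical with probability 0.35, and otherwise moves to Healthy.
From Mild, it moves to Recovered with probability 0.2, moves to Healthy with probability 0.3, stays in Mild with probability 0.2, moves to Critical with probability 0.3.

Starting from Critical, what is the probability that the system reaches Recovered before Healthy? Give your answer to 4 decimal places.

0.4490

Let h(s) be the probability of absorption at Recovered starting from transient state s. Then h(Recovered) = 1 and h(Healthy) = 0. By first-step analysis:
h(Critical) = 0.3·0 + 0.25·1 + 0.35·h(Critical) + 0.1·h(Mild)
h(Mild) = 0.3·0 + 0.2·1 + 0.3·h(Critical) + 0.2·h(Mild)
Solving: h(Critical) = 0.4490, h(Mild) = 0.4184.
Starting from Critical, the probability is 0.4490.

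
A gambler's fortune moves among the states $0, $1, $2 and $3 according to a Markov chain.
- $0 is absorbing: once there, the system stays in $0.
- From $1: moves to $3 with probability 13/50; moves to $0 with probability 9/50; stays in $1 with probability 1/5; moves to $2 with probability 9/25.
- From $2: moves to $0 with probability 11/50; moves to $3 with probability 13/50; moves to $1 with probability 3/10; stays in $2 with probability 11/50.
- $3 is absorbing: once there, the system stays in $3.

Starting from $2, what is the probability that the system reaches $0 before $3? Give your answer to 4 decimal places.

0.4457

Let h(s) be the probability of absorption at $0 starting from transient state s. Then h($0) = 1 and h($3) = 0. By first-step analysis:
h($1) = 0.18·1 + 0.2·h($1) + 0.36·h($2) + 0.26·0
h($2) = 0.22·1 + 0.3·h($1) + 0.22·h($2) + 0.26·0
Solving: h($1) = 0.4256, h($2) = 0.4457.
Starting from $2, the probability is 0.4457.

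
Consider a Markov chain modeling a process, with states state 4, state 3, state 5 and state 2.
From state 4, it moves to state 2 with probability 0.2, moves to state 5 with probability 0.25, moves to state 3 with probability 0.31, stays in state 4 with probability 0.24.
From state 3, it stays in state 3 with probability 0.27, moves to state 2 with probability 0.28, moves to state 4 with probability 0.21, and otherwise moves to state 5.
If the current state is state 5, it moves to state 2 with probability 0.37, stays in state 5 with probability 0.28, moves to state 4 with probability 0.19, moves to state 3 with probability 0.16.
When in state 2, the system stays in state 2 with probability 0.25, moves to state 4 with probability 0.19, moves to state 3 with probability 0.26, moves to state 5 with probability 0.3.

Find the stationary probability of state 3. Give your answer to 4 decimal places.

0.2458

Let the stationary distribution be π with π = πP and π_1 + π_2 + π_3 + π_4 = 1.
π_1 = 0.24·π_1 + 0.21·π_2 + 0.19·π_3 + 0.19·π_4
π_2 = 0.31·π_1 + 0.27·π_2 + 0.16·π_3 + 0.26·π_4
π_3 = 0.25·π_1 + 0.24·π_2 + 0.28·π_3 + 0.3·π_4
Solving with the normalization constraint gives π = (0.2052, 0.2458, 0.2696, 0.2795).
So the stationary probability of state 3 is 0.2458.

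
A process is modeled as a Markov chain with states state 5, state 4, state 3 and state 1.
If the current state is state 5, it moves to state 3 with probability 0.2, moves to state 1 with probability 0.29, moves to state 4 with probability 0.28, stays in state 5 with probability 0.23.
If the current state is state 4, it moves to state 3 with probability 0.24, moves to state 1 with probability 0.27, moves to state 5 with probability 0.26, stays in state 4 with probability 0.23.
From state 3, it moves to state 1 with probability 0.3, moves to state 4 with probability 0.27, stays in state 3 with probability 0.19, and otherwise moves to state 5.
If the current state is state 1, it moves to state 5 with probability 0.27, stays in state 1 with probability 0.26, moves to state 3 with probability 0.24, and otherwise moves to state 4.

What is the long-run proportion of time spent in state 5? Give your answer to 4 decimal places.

Let the stationary distribution be π with π = πP and π_1 + π_2 + π_3 + π_4 = 1.
π_1 = 0.23·π_1 + 0.26·π_2 + 0.24·π_3 + 0.27·π_4
π_2 = 0.28·π_1 + 0.23·π_2 + 0.27·π_3 + 0.23·π_4
π_3 = 0.2·π_1 + 0.24·π_2 + 0.19·π_3 + 0.24·π_4
Solving with the normalization constraint gives π = (0.2509, 0.2513, 0.2190, 0.2788).
So the stationary probability of state 5 is 0.2509.

0.2509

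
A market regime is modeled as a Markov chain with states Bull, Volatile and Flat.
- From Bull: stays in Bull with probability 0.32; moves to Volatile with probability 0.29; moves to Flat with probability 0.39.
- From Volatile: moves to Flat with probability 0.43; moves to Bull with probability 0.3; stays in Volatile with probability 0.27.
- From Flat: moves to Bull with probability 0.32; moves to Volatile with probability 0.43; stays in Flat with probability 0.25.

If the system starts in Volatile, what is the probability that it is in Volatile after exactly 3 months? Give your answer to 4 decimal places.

Propagate the distribution vector 3 months from Volatile.
After 0 months: (0.0000, 1.0000, 0.0000)
After 1 month: (0.3000, 0.2700, 0.4300)
After 2 months: (0.3146, 0.3448, 0.3406)
After 3 months: (0.3131, 0.3308, 0.3561)
P(in Volatile after 3 months) = 0.3308

0.3308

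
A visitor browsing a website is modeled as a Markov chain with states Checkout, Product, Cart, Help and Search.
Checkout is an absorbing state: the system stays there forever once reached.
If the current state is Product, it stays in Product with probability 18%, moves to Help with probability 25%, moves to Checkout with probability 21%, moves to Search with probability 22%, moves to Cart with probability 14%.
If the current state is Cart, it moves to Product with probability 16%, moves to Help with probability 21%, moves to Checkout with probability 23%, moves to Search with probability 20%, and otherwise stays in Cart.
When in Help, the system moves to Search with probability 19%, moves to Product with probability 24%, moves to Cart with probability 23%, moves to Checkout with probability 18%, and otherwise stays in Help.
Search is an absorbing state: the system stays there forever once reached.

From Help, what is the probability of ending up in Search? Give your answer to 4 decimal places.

Let h(s) be the probability of absorption at Search starting from transient state s. Then h(Search) = 1 and h(Checkout) = 0. By first-step analysis:
h(Product) = 0.21·0 + 0.18·h(Product) + 0.14·h(Cart) + 0.25·h(Help) + 0.22·1
h(Cart) = 0.23·0 + 0.16·h(Product) + 0.2·h(Cart) + 0.21·h(Help) + 0.2·1
h(Help) = 0.18·0 + 0.24·h(Product) + 0.23·h(Cart) + 0.16·h(Help) + 0.19·1
Solving: h(Product) = 0.5038, h(Cart) = 0.4826, h(Help) = 0.5023.
Starting from Help, the probability is 0.5023.

0.5023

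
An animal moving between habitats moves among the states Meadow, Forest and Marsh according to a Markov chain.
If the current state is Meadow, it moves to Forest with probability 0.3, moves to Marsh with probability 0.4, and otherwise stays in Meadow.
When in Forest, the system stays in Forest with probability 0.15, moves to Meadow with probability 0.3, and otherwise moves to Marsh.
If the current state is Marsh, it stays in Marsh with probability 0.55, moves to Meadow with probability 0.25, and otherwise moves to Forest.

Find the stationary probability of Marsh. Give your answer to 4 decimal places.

Let the stationary distribution be π with π = πP and π_1 + π_2 + π_3 = 1.
π_1 = 0.3·π_1 + 0.3·π_2 + 0.25·π_3
π_2 = 0.3·π_1 + 0.15·π_2 + 0.2·π_3
Solving with the normalization constraint gives π = (0.2746, 0.2166, 0.5088).
So the stationary probability of Marsh is 0.5088.

0.5088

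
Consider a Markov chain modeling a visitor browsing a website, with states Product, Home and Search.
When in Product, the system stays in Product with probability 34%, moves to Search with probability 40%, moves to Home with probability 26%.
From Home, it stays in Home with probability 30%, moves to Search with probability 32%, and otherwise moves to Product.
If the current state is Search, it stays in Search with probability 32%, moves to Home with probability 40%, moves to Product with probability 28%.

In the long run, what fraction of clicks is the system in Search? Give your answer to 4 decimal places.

0.3466

Let the stationary distribution be π with π = πP and π_1 + π_2 + π_3 = 1.
π_1 = 0.34·π_1 + 0.38·π_2 + 0.28·π_3
π_2 = 0.26·π_1 + 0.3·π_2 + 0.4·π_3
Solving with the normalization constraint gives π = (0.3321, 0.3214, 0.3466).
So the stationary probability of Search is 0.3466.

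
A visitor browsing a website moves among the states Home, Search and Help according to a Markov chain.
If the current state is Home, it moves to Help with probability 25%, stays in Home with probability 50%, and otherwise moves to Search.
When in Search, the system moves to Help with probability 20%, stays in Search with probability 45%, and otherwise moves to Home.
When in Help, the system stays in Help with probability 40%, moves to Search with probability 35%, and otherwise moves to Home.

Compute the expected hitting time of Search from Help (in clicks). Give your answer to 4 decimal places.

3.1579

Let t(s) be the expected number of clicks to first reach Search from state s, with t(Search) = 0. Conditioning on the first click:
t(Home) = 1 + 0.5·t(Home) + 0.25·t(Help)
t(Help) = 1 + 0.25·t(Home) + 0.4·t(Help)
Solving: t(Home) = 3.5789, t(Help) = 3.1579.
Expected clicks from Help to Search: 3.1579.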